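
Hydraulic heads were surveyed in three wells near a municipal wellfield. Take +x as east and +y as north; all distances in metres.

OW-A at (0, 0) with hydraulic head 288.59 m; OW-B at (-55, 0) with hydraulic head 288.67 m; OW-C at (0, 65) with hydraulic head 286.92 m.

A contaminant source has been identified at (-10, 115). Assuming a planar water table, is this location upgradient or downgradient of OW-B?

∂h/∂x = (288.67 − 288.59) / (-55 − 0) = -0.001455
∂h/∂y = (286.92 − 288.59) / (65 − 0) = -0.02569
Head at (-10, 115) = 288.59 + (-0.001455)·(-10) + (-0.02569)·(115) = 285.65 m.
That is lower than the 288.67 m at OW-B, so the point is downgradient.

downgradient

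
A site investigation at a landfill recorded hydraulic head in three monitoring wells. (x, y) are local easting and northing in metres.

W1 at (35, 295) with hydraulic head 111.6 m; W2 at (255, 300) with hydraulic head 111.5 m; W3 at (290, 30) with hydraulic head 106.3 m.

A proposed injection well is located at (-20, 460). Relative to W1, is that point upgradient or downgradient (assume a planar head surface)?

upgradient

With h = a·x + b·y + c and W1 as origin, the differences give:
  220·a + 5·b = -0.1
  255·a + (-265)·b = -5.3
Eliminate b (×(-265) and ×5, subtract): -59575·a = 53.00 → a = ∂h/∂x = -0.0008896
Back-substitute: b = ∂h/∂y = +0.01914.
Head at (-20, 460) = 111.6 + (-0.0008896)·(-55) + (+0.01914)·(165) = 114.81 m.
That is higher than the 111.6 m at W1, so the point is upgradient.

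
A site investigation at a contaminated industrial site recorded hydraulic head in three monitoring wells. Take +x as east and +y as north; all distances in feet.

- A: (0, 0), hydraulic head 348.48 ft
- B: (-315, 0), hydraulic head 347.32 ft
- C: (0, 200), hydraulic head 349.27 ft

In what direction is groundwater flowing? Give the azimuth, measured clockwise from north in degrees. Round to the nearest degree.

223°

∂h/∂x = (347.32 − 348.48) / (-315 − 0) = +0.003683
∂h/∂y = (349.27 − 348.48) / (200 − 0) = +0.003950
Flow direction (−∇h) has components (-0.003683 E, -0.003950 N).
Azimuth = atan2(E, N) = atan2(-0.003683, -0.003950) = 223.0° ≈ 223°.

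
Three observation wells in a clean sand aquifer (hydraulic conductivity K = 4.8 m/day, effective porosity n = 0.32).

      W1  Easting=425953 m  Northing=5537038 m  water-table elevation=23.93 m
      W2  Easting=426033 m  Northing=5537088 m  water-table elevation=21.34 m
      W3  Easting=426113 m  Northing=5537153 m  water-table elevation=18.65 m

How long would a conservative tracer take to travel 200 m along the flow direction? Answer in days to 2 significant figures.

With h = a·x + b·y + c and W1 as origin, the differences give:
  80·a + 50·b = -2.59
  160·a + 115·b = -5.28
Eliminate b (×115 and ×50, subtract): 1200·a = -33.850 → a = ∂h/∂x = -0.02821
Back-substitute: b = ∂h/∂y = -0.006667.
|∇h| = √(-0.02821² + -0.006667²) = 0.02899
Seepage velocity v = K·i/n = 4.8 × 0.02899 / 0.32 = 0.4348 m/day.
t = 200 / 0.4348 = 460 days.

460 days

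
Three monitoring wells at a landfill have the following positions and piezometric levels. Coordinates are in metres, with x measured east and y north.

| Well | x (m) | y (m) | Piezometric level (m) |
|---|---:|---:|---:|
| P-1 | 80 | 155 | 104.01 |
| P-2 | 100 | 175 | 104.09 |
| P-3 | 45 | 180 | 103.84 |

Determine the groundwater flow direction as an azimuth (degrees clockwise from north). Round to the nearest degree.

Taking P-1 as reference: P-2−P-1 = (20, 20, +0.08); P-3−P-1 = (-35, 25, -0.17).
Solve a·Δx + b·Δy = Δh: det = 20·25 − (-35)·20 = 1200.
∂h/∂x = [(+0.08)·25 − (-0.17)·20] / 1200 = +0.004500
∂h/∂y = [20·(-0.17) − (-35)·(+0.08)] / 1200 = -0.0005000
Flow direction (−∇h) has components (-0.004500 E, +0.0005000 N).
Azimuth = atan2(E, N) = atan2(-0.004500, +0.0005000) = 276.3° ≈ 276°.

276°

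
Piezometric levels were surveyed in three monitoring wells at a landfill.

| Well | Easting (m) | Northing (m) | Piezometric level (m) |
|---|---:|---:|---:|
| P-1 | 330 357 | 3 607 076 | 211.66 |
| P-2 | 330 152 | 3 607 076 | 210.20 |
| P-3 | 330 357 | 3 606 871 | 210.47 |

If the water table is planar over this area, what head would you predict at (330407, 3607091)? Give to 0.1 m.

212.1 m

∂h/∂x = (210.20 − 211.66) / (330152 − 330357) = +0.007122
∂h/∂y = (210.47 − 211.66) / (3606871 − 3607076) = +0.005805
h(330407, 3607091) = 211.66 + (+0.007122)·(50) + (+0.005805)·(15) = 211.66 +0.356 +0.087 = 212.103 m.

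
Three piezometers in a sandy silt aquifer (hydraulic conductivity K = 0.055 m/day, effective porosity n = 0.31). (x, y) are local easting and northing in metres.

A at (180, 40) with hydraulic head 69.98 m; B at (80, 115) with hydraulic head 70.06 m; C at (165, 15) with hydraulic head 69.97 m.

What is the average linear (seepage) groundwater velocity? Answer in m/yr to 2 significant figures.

Differences from A: to B (Δx, Δy, Δh) = (-100, 75, +0.08); to C = (-15, -25, -0.01).
Determinant of the coordinate differences = (-100)·(-25) − (-15)·75 = 3625.
∂h/∂x = [(+0.08)·(-25) − (-0.01)·75] / 3625 = -0.0003448
∂h/∂y = [(-100)·(-0.01) − (-15)·(+0.08)] / 3625 = +0.0006069
|∇h| = √(-0.0003448² + 0.0006069²) = 0.000698
Seepage velocity v = K·i/n = 0.055 × 0.000698 / 0.31 = 0.0001238 m/day = 0.04522 m/yr.

0.045 m/yr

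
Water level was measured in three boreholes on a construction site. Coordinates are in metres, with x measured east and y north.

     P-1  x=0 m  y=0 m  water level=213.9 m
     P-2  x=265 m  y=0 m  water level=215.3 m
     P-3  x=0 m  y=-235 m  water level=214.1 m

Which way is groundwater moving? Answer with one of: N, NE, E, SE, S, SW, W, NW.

W

∂h/∂x = (215.3 − 213.9) / (265 − 0) = +0.005283
∂h/∂y = (214.1 − 213.9) / (-235 − 0) = -0.0008511
Flow = −∇h = (-0.005283 east, +0.0008511 north), which points west.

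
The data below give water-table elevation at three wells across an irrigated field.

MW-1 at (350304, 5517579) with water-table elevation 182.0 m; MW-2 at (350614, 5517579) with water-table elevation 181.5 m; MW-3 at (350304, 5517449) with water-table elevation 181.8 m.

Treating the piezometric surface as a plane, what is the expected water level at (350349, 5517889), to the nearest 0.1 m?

∂h/∂x = (181.5 − 182.0) / (350614 − 350304) = -0.001613
∂h/∂y = (181.8 − 182.0) / (5517449 − 5517579) = +0.001538
h(350349, 5517889) = 182.0 + (-0.001613)·(45) + (+0.001538)·(310) = 182.0 -0.073 +0.477 = 182.404 m.

182.4 m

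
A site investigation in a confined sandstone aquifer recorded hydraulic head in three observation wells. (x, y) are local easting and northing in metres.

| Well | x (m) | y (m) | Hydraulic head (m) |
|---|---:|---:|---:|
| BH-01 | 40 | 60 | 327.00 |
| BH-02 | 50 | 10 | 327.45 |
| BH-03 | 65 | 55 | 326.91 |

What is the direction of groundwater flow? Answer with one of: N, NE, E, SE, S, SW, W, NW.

NE

Differences from BH-01: to BH-02 (Δx, Δy, Δh) = (10, -50, +0.45); to BH-03 = (25, -5, -0.09).
Determinant of the coordinate differences = 10·(-5) − 25·(-50) = 1200.
∂h/∂x = [(+0.45)·(-5) − (-0.09)·(-50)] / 1200 = -0.005625
∂h/∂y = [10·(-0.09) − 25·(+0.45)] / 1200 = -0.01012
Flow = −∇h = (+0.005625 east, +0.01012 north), which points northeast.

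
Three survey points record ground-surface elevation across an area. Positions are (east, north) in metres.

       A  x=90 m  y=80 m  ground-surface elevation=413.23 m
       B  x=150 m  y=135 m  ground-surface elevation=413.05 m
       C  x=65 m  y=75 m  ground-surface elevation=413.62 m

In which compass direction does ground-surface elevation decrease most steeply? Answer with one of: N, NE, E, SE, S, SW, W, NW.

With z = a·x + b·y + c and A as origin, the differences give:
  60·a + 55·b = -0.18
  (-25)·a + (-5)·b = +0.39
Eliminate b (×(-5) and ×55, subtract): 1075·a = -20.550 → a = ∂z/∂x = -0.01912
Back-substitute: b = ∂z/∂y = +0.01758.
Steepest decrease is along −∇f = (+0.01912 E, -0.01758 N) → southeast.

SE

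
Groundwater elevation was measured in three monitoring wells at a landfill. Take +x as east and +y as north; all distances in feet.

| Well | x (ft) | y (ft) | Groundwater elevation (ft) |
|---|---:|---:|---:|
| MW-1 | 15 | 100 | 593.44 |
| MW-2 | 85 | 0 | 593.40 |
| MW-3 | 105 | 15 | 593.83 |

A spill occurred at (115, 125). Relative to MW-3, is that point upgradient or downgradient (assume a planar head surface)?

Taking MW-1 as reference: MW-2−MW-1 = (70, -100, -0.04); MW-3−MW-1 = (90, -85, +0.39).
Determinant of the coordinate differences = 70·(-85) − 90·(-100) = 3050.
∂h/∂x = [(-0.04)·(-85) − (+0.39)·(-100)] / 3050 = +0.01390
∂h/∂y = [70·(+0.39) − 90·(-0.04)] / 3050 = +0.01013
Head at (115, 125) = 593.44 + (+0.01390)·(100) + (+0.01013)·(25) = 595.08 ft.
That is higher than the 593.83 ft at MW-3, so the point is upgradient.

upgradient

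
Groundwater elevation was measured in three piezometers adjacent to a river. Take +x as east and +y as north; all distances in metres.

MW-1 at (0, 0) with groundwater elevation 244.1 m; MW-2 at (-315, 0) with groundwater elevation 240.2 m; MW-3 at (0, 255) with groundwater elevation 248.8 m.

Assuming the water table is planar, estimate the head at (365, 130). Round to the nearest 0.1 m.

251.0 m

∂h/∂x = (240.2 − 244.1) / (-315 − 0) = +0.01238
∂h/∂y = (248.8 − 244.1) / (255 − 0) = +0.01843
h(365, 130) = 244.1 + (+0.01238)·(365) + (+0.01843)·(130) = 244.1 +4.519 +2.396 = 251.015 m.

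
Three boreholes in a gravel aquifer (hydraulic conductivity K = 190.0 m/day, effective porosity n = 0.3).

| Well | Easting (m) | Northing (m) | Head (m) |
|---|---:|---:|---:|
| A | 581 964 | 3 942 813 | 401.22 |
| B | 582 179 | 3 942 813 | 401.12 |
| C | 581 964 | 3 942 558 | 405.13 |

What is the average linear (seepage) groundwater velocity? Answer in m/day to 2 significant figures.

∂h/∂x = (401.12 − 401.22) / (582179 − 581964) = -0.0004651
∂h/∂y = (405.13 − 401.22) / (3942558 − 3942813) = -0.01533
|∇h| = √(-0.0004651² + -0.01533²) = 0.01534
Seepage velocity v = K·i/n = 190.0 × 0.01534 / 0.3 = 9.715 m/day.

9.7 m/day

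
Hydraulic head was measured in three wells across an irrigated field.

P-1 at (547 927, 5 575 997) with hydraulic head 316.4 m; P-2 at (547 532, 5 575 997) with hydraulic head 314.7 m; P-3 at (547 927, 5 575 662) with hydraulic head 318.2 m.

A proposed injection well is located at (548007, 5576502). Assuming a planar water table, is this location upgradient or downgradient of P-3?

∂h/∂x = (314.7 − 316.4) / (547532 − 547927) = +0.004304
∂h/∂y = (318.2 − 316.4) / (5575662 − 5575997) = -0.005373
Head at (548007, 5576502) = 316.4 + (+0.004304)·(80) + (-0.005373)·(505) = 314.03 m.
That is lower than the 318.2 m at P-3, so the point is downgradient.

downgradient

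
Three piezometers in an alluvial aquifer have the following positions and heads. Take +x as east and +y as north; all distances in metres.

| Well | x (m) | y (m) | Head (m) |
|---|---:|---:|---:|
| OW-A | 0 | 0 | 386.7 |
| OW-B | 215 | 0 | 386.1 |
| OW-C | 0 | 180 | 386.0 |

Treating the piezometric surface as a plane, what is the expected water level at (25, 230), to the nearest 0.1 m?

∂h/∂x = (386.1 − 386.7) / (215 − 0) = -0.002791
∂h/∂y = (386.0 − 386.7) / (180 − 0) = -0.003889
h(25, 230) = 386.7 + (-0.002791)·(25) + (-0.003889)·(230) = 386.7 -0.070 -0.894 = 385.736 m.

385.7 m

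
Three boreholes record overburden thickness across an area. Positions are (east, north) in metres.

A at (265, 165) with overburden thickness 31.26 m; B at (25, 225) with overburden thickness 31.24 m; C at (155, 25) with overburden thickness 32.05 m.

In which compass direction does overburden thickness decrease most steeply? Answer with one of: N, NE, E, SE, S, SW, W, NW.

N

Taking A as reference: B−A = (-240, 60, -0.02); C−A = (-110, -140, +0.79).
Determinant of the coordinate differences = (-240)·(-140) − (-110)·60 = 40200.
∂d/∂x = [(-0.02)·(-140) − (+0.79)·60] / 40200 = -0.001109
∂d/∂y = [(-240)·(+0.79) − (-110)·(-0.02)] / 40200 = -0.004771
Steepest decrease is along −∇f = (+0.001109 E, +0.004771 N) → north.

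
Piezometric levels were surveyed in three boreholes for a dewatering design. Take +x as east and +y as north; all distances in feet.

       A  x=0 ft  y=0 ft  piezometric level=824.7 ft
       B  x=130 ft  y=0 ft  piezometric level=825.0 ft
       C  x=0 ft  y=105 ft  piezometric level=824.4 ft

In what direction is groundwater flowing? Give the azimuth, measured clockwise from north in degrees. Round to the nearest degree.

∂h/∂x = (825.0 − 824.7) / (130 − 0) = +0.002308
∂h/∂y = (824.4 − 824.7) / (105 − 0) = -0.002857
Flow direction (−∇h) has components (-0.002308 E, +0.002857 N).
Azimuth = atan2(E, N) = atan2(-0.002308, +0.002857) = 321.1° ≈ 321°.

321°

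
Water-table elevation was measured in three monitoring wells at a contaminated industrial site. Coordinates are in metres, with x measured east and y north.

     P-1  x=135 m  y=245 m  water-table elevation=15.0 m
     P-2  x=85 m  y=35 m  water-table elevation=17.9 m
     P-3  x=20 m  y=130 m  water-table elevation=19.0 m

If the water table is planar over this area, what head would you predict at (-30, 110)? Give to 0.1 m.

With h = a·x + b·y + c and P-1 as origin, the differences give:
  (-50)·a + (-210)·b = +2.9
  (-115)·a + (-115)·b = +4.0
Eliminate b (×(-115) and ×(-210), subtract): -18400·a = 506.50 → a = ∂h/∂x = -0.02753
Back-substitute: b = ∂h/∂y = -0.007255.
h(-30, 110) = 15.0 + (-0.02753)·(-165) + (-0.007255)·(-135) = 15.0 +4.542 +0.979 = 20.521 m.

20.5 m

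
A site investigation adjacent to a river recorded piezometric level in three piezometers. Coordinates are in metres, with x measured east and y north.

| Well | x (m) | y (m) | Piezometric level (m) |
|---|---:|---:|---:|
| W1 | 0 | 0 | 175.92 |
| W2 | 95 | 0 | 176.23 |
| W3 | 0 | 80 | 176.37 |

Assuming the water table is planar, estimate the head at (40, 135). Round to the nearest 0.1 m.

∂h/∂x = (176.23 − 175.92) / (95 − 0) = +0.003263
∂h/∂y = (176.37 − 175.92) / (80 − 0) = +0.005625
h(40, 135) = 175.92 + (+0.003263)·(40) + (+0.005625)·(135) = 175.92 +0.131 +0.759 = 176.810 m.

176.8 m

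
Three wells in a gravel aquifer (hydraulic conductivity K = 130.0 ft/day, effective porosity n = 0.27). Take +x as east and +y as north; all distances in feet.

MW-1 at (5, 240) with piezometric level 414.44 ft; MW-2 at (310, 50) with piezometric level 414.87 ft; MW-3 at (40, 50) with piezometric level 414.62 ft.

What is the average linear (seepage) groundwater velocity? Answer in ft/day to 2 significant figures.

0.58 ft/day

Differences from MW-1: to MW-2 (Δx, Δy, Δh) = (305, -190, +0.43); to MW-3 = (35, -190, +0.18).
Solve a·Δx + b·Δy = Δh: det = 305·(-190) − 35·(-190) = -51300.
∂h/∂x = [(+0.43)·(-190) − (+0.18)·(-190)] / -51300 = +0.0009259
∂h/∂y = [305·(+0.18) − 35·(+0.43)] / -51300 = -0.0007768
|∇h| = √(0.0009259² + -0.0007768²) = 0.001209
Seepage velocity v = K·i/n = 130.0 × 0.001209 / 0.27 = 0.5821 ft/day.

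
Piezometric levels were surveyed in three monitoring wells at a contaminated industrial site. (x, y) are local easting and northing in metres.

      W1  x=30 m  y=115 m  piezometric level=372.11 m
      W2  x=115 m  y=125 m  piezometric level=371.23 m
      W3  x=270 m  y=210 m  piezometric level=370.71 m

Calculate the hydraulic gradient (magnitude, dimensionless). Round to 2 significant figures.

0.020

Differences from W1: to W2 (Δx, Δy, Δh) = (85, 10, -0.88); to W3 = (240, 95, -1.40).
Solve a·Δx + b·Δy = Δh: det = 85·95 − 240·10 = 5675.
∂h/∂x = [(-0.88)·95 − (-1.40)·10] / 5675 = -0.01226
∂h/∂y = [85·(-1.40) − 240·(-0.88)] / 5675 = +0.01625
|∇h| = √(-0.01226² + 0.01625²) = 0.02036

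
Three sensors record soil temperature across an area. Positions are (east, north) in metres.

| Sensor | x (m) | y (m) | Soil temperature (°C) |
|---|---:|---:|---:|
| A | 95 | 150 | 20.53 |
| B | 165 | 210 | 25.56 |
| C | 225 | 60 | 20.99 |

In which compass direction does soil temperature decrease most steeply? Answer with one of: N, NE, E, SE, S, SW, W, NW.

Taking A as reference: B−A = (70, 60, +5.03); C−A = (130, -90, +0.46).
Determinant of the coordinate differences = 70·(-90) − 130·60 = -14100.
∂T/∂x = [(+5.03)·(-90) − (+0.46)·60] / -14100 = +0.03406
∂T/∂y = [70·(+0.46) − 130·(+5.03)] / -14100 = +0.04409
Steepest decrease is along −∇f = (-0.03406 E, -0.04409 N) → southwest.

SW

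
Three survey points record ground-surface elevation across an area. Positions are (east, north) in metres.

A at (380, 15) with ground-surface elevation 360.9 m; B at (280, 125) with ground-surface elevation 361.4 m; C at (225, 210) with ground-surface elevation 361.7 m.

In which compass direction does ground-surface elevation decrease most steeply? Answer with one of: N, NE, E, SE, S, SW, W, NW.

E

Taking A as reference: B−A = (-100, 110, +0.5); C−A = (-155, 195, +0.8).
Solve a·Δx + b·Δy = Δz: det = (-100)·195 − (-155)·110 = -2450.
∂z/∂x = [(+0.5)·195 − (+0.8)·110] / -2450 = -0.003878
∂z/∂y = [(-100)·(+0.8) − (-155)·(+0.5)] / -2450 = +0.001020
Steepest decrease is along −∇f = (+0.003878 E, -0.001020 N) → east.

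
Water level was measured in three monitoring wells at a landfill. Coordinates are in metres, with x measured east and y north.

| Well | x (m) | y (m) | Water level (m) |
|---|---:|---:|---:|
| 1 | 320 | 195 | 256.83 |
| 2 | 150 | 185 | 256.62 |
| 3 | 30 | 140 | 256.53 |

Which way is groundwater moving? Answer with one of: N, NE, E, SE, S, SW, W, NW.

NW

Taking 1 as reference: 2−1 = (-170, -10, -0.21); 3−1 = (-290, -55, -0.30).
Solve a·Δx + b·Δy = Δh: det = (-170)·(-55) − (-290)·(-10) = 6450.
∂h/∂x = [(-0.21)·(-55) − (-0.30)·(-10)] / 6450 = +0.001326
∂h/∂y = [(-170)·(-0.30) − (-290)·(-0.21)] / 6450 = -0.001535
Flow = −∇h = (-0.001326 east, +0.001535 north), which points northwest.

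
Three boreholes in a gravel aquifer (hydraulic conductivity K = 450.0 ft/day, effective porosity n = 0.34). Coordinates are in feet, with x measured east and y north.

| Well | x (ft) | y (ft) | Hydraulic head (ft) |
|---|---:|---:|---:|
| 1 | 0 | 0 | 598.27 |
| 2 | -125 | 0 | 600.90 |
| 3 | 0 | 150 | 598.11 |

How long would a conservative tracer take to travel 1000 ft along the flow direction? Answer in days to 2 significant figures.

36 days

∂h/∂x = (600.90 − 598.27) / (-125 − 0) = -0.02104
∂h/∂y = (598.11 − 598.27) / (150 − 0) = -0.001067
|∇h| = √(-0.02104² + -0.001067²) = 0.02107
Seepage velocity v = K·i/n = 450.0 × 0.02107 / 0.34 = 27.89 ft/day.
t = 1000 / 27.89 = 35.86 days.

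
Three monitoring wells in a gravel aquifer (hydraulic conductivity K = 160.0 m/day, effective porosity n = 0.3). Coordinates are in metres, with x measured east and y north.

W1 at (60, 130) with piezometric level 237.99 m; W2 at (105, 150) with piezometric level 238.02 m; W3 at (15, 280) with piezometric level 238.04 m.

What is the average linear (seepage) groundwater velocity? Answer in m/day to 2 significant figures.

0.35 m/day

Taking W1 as reference: W2−W1 = (45, 20, +0.03); W3−W1 = (-45, 150, +0.05).
Solve a·Δx + b·Δy = Δh: det = 45·150 − (-45)·20 = 7650.
∂h/∂x = [(+0.03)·150 − (+0.05)·20] / 7650 = +0.0004575
∂h/∂y = [45·(+0.05) − (-45)·(+0.03)] / 7650 = +0.0004706
|∇h| = √(0.0004575² + 0.0004706²) = 0.0006563
Seepage velocity v = K·i/n = 160.0 × 0.0006563 / 0.3 = 0.35 m/day.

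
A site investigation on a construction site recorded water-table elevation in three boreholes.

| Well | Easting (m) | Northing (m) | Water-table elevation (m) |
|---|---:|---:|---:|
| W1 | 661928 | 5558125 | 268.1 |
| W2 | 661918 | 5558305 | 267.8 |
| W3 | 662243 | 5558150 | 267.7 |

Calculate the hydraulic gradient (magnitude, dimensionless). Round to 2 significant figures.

0.0021

Taking W1 as reference: W2−W1 = (-10, 180, -0.3); W3−W1 = (315, 25, -0.4).
Determinant of the coordinate differences = (-10)·25 − 315·180 = -56950.
∂h/∂x = [(-0.3)·25 − (-0.4)·180] / -56950 = -0.001133
∂h/∂y = [(-10)·(-0.4) − 315·(-0.3)] / -56950 = -0.001730
|∇h| = √(-0.001133² + -0.001730²) = 0.002068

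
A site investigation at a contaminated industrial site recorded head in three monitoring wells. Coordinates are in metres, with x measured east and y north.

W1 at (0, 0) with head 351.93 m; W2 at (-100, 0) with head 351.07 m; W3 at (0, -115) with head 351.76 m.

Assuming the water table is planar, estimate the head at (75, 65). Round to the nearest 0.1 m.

∂h/∂x = (351.07 − 351.93) / (-100 − 0) = +0.008600
∂h/∂y = (351.76 − 351.93) / (-115 − 0) = +0.001478
h(75, 65) = 351.93 + (+0.008600)·(75) + (+0.001478)·(65) = 351.93 +0.645 +0.096 = 352.671 m.

352.7 m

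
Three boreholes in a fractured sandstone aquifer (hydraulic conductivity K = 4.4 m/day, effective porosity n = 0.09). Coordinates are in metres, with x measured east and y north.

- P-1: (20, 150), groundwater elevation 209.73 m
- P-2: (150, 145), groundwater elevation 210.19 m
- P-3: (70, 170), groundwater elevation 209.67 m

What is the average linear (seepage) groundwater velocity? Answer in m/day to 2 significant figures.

0.55 m/day

Taking P-1 as reference: P-2−P-1 = (130, -5, +0.46); P-3−P-1 = (50, 20, -0.06).
Solve a·Δx + b·Δy = Δh: det = 130·20 − 50·(-5) = 2850.
∂h/∂x = [(+0.46)·20 − (-0.06)·(-5)] / 2850 = +0.003123
∂h/∂y = [130·(-0.06) − 50·(+0.46)] / 2850 = -0.01081
|∇h| = √(0.003123² + -0.01081²) = 0.01125
Seepage velocity v = K·i/n = 4.4 × 0.01125 / 0.09 = 0.55 m/day.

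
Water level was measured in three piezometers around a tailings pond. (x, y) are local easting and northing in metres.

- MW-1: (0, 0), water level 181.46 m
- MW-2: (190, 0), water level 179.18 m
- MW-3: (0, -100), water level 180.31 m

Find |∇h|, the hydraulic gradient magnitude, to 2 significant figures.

0.017

∂h/∂x = (179.18 − 181.46) / (190 − 0) = -0.01200
∂h/∂y = (180.31 − 181.46) / (-100 − 0) = +0.01150
|∇h| = √(-0.01200² + 0.01150²) = 0.01662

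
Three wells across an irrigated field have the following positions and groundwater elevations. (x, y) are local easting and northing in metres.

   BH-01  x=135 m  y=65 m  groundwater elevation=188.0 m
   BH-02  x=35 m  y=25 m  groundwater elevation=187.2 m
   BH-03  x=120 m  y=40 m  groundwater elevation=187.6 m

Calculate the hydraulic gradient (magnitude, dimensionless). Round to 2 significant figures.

0.015

Three-point gradient (reference BH-01): Δ to BH-02 = (-100, -40, -0.8), Δ to BH-03 = (-15, -25, -0.4).
∂h/∂x = +0.002105, ∂h/∂y = +0.01474 (det = 1900).
|∇h| = √(0.002105² + 0.01474²) = 0.01489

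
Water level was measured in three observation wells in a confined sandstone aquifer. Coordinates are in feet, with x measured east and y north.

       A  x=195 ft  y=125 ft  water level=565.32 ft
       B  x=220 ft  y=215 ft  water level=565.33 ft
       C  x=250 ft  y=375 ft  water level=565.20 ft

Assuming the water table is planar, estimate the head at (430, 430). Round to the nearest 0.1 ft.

Differences from A: to B (Δx, Δy, Δh) = (25, 90, +0.01); to C = (55, 250, -0.12).
Solve a·Δx + b·Δy = Δh: det = 25·250 − 55·90 = 1300.
∂h/∂x = [(+0.01)·250 − (-0.12)·90] / 1300 = +0.01023
∂h/∂y = [25·(-0.12) − 55·(+0.01)] / 1300 = -0.002731
h(430, 430) = 565.32 + (+0.01023)·(235) + (-0.002731)·(305) = 565.32 +2.404 -0.833 = 566.891 ft.

566.9 ft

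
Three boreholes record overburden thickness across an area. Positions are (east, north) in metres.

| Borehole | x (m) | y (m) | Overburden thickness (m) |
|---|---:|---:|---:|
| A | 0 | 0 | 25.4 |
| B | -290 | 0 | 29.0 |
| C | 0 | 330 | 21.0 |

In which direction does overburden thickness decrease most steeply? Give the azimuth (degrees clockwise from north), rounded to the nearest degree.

043°

∂d/∂x = (29.0 − 25.4) / (-290 − 0) = -0.01241
∂d/∂y = (21.0 − 25.4) / (330 − 0) = -0.01333
Steepest decrease is along −∇f: components (+0.01241 E, +0.01333 N).
Azimuth = atan2(+0.01241, +0.01333) = 43.0° ≈ 043°.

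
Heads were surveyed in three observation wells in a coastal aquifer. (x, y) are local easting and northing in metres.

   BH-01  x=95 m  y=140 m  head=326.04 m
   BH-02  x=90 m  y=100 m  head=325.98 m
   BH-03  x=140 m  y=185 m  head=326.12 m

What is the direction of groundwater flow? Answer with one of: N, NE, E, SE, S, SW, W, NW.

With h = a·x + b·y + c and BH-01 as origin, the differences give:
  (-5)·a + (-40)·b = -0.06
  45·a + 45·b = +0.08
Eliminate b (×45 and ×(-40), subtract): 1575·a = 0.500 → a = ∂h/∂x = +0.0003175
Back-substitute: b = ∂h/∂y = +0.001460.
Flow = −∇h = (-0.0003175 east, -0.001460 north), which points south.

S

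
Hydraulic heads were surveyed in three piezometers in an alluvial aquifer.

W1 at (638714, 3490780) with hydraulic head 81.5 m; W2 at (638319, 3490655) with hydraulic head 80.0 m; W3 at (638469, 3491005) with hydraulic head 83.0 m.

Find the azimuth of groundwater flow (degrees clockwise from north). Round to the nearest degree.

189°

With h = a·x + b·y + c and W1 as origin, the differences give:
  (-395)·a + (-125)·b = -1.5
  (-245)·a + 225·b = +1.5
Eliminate b (×225 and ×(-125), subtract): -119500·a = -150.00 → a = ∂h/∂x = +0.001255
Back-substitute: b = ∂h/∂y = +0.008033.
Flow direction (−∇h) has components (-0.001255 E, -0.008033 N).
Azimuth = atan2(E, N) = atan2(-0.001255, -0.008033) = 188.9° ≈ 189°.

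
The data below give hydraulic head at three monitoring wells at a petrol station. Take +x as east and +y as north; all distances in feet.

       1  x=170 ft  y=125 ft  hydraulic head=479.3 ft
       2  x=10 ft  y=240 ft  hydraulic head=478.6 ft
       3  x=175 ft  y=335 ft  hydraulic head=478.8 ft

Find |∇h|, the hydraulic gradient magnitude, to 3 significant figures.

0.00358

Taking 1 as reference: 2−1 = (-160, 115, -0.7); 3−1 = (5, 210, -0.5).
Solve a·Δx + b·Δy = Δh: det = (-160)·210 − 5·115 = -34175.
∂h/∂x = [(-0.7)·210 − (-0.5)·115] / -34175 = +0.002619
∂h/∂y = [(-160)·(-0.5) − 5·(-0.7)] / -34175 = -0.002443
|∇h| = √(0.002619² + -0.002443²) = 0.003582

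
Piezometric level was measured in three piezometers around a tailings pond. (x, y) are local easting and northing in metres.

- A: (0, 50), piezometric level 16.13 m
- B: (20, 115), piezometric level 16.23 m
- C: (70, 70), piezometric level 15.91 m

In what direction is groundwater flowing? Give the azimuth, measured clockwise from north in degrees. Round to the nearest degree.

Taking A as reference: B−A = (20, 65, +0.10); C−A = (70, 20, -0.22).
Solve a·Δx + b·Δy = Δh: det = 20·20 − 70·65 = -4150.
∂h/∂x = [(+0.10)·20 − (-0.22)·65] / -4150 = -0.003928
∂h/∂y = [20·(-0.22) − 70·(+0.10)] / -4150 = +0.002747
Flow direction (−∇h) has components (+0.003928 E, -0.002747 N).
Azimuth = atan2(E, N) = atan2(+0.003928, -0.002747) = 125.0° ≈ 125°.

125°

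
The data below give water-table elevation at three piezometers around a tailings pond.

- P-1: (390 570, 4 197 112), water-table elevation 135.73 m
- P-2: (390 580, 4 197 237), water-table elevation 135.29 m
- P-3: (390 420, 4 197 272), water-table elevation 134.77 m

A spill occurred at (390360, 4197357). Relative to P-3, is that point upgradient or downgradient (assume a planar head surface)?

downgradient

Taking P-1 as reference: P-2−P-1 = (10, 125, -0.44); P-3−P-1 = (-150, 160, -0.96).
Determinant of the coordinate differences = 10·160 − (-150)·125 = 20350.
∂h/∂x = [(-0.44)·160 − (-0.96)·125] / 20350 = +0.002437
∂h/∂y = [10·(-0.96) − (-150)·(-0.44)] / 20350 = -0.003715
Head at (390360, 4197357) = 135.73 + (+0.002437)·(-210) + (-0.003715)·(245) = 134.31 m.
That is lower than the 134.77 m at P-3, so the point is downgradient.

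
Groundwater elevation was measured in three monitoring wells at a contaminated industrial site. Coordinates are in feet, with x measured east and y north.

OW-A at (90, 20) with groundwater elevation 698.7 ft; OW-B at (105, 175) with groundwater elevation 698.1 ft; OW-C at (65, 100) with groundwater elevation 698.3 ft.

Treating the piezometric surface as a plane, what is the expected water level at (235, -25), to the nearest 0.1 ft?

With h = a·x + b·y + c and OW-A as origin, the differences give:
  15·a + 155·b = -0.6
  (-25)·a + 80·b = -0.4
Eliminate b (×80 and ×155, subtract): 5075·a = 14.00 → a = ∂h/∂x = +0.002759
Back-substitute: b = ∂h/∂y = -0.004138.
h(235, -25) = 698.7 + (+0.002759)·(145) + (-0.004138)·(-45) = 698.7 +0.400 +0.186 = 699.286 ft.

699.3 ft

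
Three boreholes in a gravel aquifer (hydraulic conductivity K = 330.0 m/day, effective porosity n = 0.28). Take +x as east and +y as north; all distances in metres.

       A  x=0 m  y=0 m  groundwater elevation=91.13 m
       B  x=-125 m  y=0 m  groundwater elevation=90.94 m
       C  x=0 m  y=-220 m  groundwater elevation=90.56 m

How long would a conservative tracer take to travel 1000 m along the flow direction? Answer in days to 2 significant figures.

280 days

∂h/∂x = (90.94 − 91.13) / (-125 − 0) = +0.001520
∂h/∂y = (90.56 − 91.13) / (-220 − 0) = +0.002591
|∇h| = √(0.001520² + 0.002591²) = 0.003004
Seepage velocity v = K·i/n = 330.0 × 0.003004 / 0.28 = 3.54 m/day.
t = 1000 / 3.54 = 282.5 days.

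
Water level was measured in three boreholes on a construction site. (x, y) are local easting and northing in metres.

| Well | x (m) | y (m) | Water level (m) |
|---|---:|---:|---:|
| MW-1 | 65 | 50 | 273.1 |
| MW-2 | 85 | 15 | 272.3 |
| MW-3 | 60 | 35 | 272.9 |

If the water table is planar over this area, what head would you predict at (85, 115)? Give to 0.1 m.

274.0 m

Three-point gradient (reference MW-1): Δ to MW-2 = (20, -35, -0.8), Δ to MW-3 = (-5, -15, -0.2).
∂h/∂x = -0.01053, ∂h/∂y = +0.01684 (det = -475).
h(85, 115) = 273.1 + (-0.01053)·(20) + (+0.01684)·(65) = 273.1 -0.211 +1.095 = 273.984 m.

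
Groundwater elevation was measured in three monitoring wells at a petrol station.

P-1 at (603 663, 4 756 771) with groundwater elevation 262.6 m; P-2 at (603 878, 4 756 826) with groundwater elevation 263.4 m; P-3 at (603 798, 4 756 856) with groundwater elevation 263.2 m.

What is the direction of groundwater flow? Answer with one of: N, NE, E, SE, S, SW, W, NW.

Differences from P-1: to P-2 (Δx, Δy, Δh) = (215, 55, +0.8); to P-3 = (135, 85, +0.6).
Solve a·Δx + b·Δy = Δh: det = 215·85 − 135·55 = 10850.
∂h/∂x = [(+0.8)·85 − (+0.6)·55] / 10850 = +0.003226
∂h/∂y = [215·(+0.6) − 135·(+0.8)] / 10850 = +0.001935
Flow = −∇h = (-0.003226 east, -0.001935 north), which points southwest.

SW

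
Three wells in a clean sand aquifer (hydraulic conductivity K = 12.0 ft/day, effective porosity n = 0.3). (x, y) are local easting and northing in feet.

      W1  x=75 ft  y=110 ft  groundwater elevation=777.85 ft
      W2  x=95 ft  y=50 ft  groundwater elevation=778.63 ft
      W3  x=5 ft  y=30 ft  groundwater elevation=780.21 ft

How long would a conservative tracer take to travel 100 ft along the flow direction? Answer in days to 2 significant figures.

110 days

With h = a·x + b·y + c and W1 as origin, the differences give:
  20·a + (-60)·b = +0.78
  (-70)·a + (-80)·b = +2.36
Eliminate b (×(-80) and ×(-60), subtract): -5800·a = 79.200 → a = ∂h/∂x = -0.01366
Back-substitute: b = ∂h/∂y = -0.01755.
|∇h| = √(-0.01366² + -0.01755²) = 0.02224
Seepage velocity v = K·i/n = 12.0 × 0.02224 / 0.3 = 0.8896 ft/day.
t = 100 / 0.8896 = 112.4 days.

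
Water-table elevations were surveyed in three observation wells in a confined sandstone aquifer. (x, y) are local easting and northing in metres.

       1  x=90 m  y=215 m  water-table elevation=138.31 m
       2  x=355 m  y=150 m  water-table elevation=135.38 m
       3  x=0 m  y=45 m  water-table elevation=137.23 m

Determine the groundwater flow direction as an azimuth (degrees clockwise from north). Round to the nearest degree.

142°

With h = a·x + b·y + c and 1 as origin, the differences give:
  265·a + (-65)·b = -2.93
  (-90)·a + (-170)·b = -1.08
Eliminate b (×(-170) and ×(-65), subtract): -50900·a = 427.900 → a = ∂h/∂x = -0.008407
Back-substitute: b = ∂h/∂y = +0.01080.
Flow direction (−∇h) has components (+0.008407 E, -0.01080 N).
Azimuth = atan2(E, N) = atan2(+0.008407, -0.01080) = 142.1° ≈ 142°.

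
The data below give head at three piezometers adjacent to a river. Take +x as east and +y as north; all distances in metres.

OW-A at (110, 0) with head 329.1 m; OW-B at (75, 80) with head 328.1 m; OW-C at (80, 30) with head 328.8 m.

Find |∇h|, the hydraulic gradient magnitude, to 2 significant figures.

0.015

Differences from OW-A: to OW-B (Δx, Δy, Δh) = (-35, 80, -1.0); to OW-C = (-30, 30, -0.3).
Determinant of the coordinate differences = (-35)·30 − (-30)·80 = 1350.
∂h/∂x = [(-1.0)·30 − (-0.3)·80] / 1350 = -0.004444
∂h/∂y = [(-35)·(-0.3) − (-30)·(-1.0)] / 1350 = -0.01444
|∇h| = √(-0.004444² + -0.01444²) = 0.01511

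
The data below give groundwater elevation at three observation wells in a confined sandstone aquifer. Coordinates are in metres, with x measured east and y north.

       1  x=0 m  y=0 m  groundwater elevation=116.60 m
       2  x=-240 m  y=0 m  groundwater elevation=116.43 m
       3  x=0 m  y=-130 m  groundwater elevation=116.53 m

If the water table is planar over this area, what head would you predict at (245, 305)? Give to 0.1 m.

∂h/∂x = (116.43 − 116.60) / (-240 − 0) = +0.0007083
∂h/∂y = (116.53 − 116.60) / (-130 − 0) = +0.0005385
h(245, 305) = 116.60 + (+0.0007083)·(245) + (+0.0005385)·(305) = 116.60 +0.174 +0.164 = 116.938 m.

116.9 m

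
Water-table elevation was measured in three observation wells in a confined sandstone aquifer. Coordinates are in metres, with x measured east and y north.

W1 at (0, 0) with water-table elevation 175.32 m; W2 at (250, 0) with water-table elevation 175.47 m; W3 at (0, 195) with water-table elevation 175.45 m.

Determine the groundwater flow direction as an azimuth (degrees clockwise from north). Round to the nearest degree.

∂h/∂x = (175.47 − 175.32) / (250 − 0) = +0.0006000
∂h/∂y = (175.45 − 175.32) / (195 − 0) = +0.0006667
Flow direction (−∇h) has components (-0.0006000 E, -0.0006667 N).
Azimuth = atan2(E, N) = atan2(-0.0006000, -0.0006667) = 222.0° ≈ 222°.

222°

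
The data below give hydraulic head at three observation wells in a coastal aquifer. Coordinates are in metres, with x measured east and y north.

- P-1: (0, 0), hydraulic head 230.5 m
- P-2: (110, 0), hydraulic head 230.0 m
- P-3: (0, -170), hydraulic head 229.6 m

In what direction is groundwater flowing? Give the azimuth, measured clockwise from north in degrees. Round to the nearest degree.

∂h/∂x = (230.0 − 230.5) / (110 − 0) = -0.004545
∂h/∂y = (229.6 − 230.5) / (-170 − 0) = +0.005294
Flow direction (−∇h) has components (+0.004545 E, -0.005294 N).
Azimuth = atan2(E, N) = atan2(+0.004545, -0.005294) = 139.4° ≈ 139°.

139°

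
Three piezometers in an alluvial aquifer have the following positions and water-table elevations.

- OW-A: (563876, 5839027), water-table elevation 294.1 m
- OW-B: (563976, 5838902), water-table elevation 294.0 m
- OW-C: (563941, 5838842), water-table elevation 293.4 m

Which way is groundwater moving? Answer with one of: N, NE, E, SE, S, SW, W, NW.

Differences from OW-A: to OW-B (Δx, Δy, Δh) = (100, -125, -0.1); to OW-C = (65, -185, -0.7).
Solve a·Δx + b·Δy = Δh: det = 100·(-185) − 65·(-125) = -10375.
∂h/∂x = [(-0.1)·(-185) − (-0.7)·(-125)] / -10375 = +0.006651
∂h/∂y = [100·(-0.7) − 65·(-0.1)] / -10375 = +0.006120
Flow = −∇h = (-0.006651 east, -0.006120 north), which points southwest.

SW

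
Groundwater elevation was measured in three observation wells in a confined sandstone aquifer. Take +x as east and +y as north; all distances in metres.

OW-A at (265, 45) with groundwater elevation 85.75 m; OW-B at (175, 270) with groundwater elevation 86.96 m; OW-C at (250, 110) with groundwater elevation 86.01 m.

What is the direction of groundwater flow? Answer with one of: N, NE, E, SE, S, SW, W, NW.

E

Taking OW-A as reference: OW-B−OW-A = (-90, 225, +1.21); OW-C−OW-A = (-15, 65, +0.26).
Determinant of the coordinate differences = (-90)·65 − (-15)·225 = -2475.
∂h/∂x = [(+1.21)·65 − (+0.26)·225] / -2475 = -0.008141
∂h/∂y = [(-90)·(+0.26) − (-15)·(+1.21)] / -2475 = +0.002121
Flow = −∇h = (+0.008141 east, -0.002121 north), which points east.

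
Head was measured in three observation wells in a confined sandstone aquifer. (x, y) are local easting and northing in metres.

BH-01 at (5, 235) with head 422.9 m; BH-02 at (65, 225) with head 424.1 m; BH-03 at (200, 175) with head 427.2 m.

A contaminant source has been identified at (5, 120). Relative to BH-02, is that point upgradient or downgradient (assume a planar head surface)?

upgradient

Differences from BH-01: to BH-02 (Δx, Δy, Δh) = (60, -10, +1.2); to BH-03 = (195, -60, +4.3).
Solve a·Δx + b·Δy = Δh: det = 60·(-60) − 195·(-10) = -1650.
∂h/∂x = [(+1.2)·(-60) − (+4.3)·(-10)] / -1650 = +0.01758
∂h/∂y = [60·(+4.3) − 195·(+1.2)] / -1650 = -0.01455
Head at (5, 120) = 422.9 + (+0.01758)·(0) + (-0.01455)·(-115) = 424.57 m.
That is higher than the 424.1 m at BH-02, so the point is upgradient.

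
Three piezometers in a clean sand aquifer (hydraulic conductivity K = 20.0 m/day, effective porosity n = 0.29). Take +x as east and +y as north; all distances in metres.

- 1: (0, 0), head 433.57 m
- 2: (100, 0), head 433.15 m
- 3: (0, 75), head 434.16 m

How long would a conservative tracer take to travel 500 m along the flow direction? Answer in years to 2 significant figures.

∂h/∂x = (433.15 − 433.57) / (100 − 0) = -0.004200
∂h/∂y = (434.16 − 433.57) / (75 − 0) = +0.007867
|∇h| = √(-0.004200² + 0.007867²) = 0.008918
Seepage velocity v = K·i/n = 20.0 × 0.008918 / 0.29 = 0.615 m/day.
t = 500 / 0.615 = 813 days = 2.23 years.

2.2 years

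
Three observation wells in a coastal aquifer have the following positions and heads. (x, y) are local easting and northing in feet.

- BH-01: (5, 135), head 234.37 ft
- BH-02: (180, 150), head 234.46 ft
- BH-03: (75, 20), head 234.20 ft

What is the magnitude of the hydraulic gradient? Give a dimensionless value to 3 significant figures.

With h = a·x + b·y + c and BH-01 as origin, the differences give:
  175·a + 15·b = +0.09
  70·a + (-115)·b = -0.17
Eliminate b (×(-115) and ×15, subtract): -21175·a = -7.800 → a = ∂h/∂x = +0.0003684
Back-substitute: b = ∂h/∂y = +0.001702.
|∇h| = √(0.0003684² + 0.001702²) = 0.001741

0.00174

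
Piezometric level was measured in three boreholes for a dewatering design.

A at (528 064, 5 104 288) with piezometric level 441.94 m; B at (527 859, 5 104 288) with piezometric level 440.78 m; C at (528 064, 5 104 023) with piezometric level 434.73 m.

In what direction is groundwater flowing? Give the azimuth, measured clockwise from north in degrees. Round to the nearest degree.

∂h/∂x = (440.78 − 441.94) / (527859 − 528064) = +0.005659
∂h/∂y = (434.73 − 441.94) / (5104023 − 5104288) = +0.02721
Flow direction (−∇h) has components (-0.005659 E, -0.02721 N).
Azimuth = atan2(E, N) = atan2(-0.005659, -0.02721) = 191.7° ≈ 192°.

192°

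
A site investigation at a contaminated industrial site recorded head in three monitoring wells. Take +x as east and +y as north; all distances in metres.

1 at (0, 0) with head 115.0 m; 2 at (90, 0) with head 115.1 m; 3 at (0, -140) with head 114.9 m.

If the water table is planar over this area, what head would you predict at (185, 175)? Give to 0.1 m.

115.3 m

∂h/∂x = (115.1 − 115.0) / (90 − 0) = +0.001111
∂h/∂y = (114.9 − 115.0) / (-140 − 0) = +0.0007143
h(185, 175) = 115.0 + (+0.001111)·(185) + (+0.0007143)·(175) = 115.0 +0.206 +0.125 = 115.331 m.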